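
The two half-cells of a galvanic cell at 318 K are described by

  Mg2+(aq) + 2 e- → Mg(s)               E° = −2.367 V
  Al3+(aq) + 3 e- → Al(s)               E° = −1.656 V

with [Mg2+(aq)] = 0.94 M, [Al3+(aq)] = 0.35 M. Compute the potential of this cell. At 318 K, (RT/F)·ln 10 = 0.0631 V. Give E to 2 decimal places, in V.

+0.70 V

Al³⁺/Al is reduced (cathode, E° = −1.656 V) and Mg²⁺/Mg is oxidized (anode).
E°cell = E°cat − E°an = −1.656 − (−2.367) = +0.711 V; n = 6.
For the overall reaction 2 Al3+(aq) + 3 Mg(s) → 2 Al(s) + 3 Mg2+(aq), Q = [Mg2+(aq)]^3 / [Al3+(aq)]^2 = 6.78, giving log Q = 0.831.
E = E° − (0.0631/n)·log Q = +0.711 − (0.0631/6)(0.831) = +0.70 V.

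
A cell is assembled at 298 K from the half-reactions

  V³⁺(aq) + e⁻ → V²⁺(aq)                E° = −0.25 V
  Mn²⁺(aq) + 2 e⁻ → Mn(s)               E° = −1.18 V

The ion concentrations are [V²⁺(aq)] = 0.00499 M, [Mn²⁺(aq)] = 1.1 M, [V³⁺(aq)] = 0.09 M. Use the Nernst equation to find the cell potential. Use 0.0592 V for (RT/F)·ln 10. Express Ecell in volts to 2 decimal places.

The V³⁺/V²⁺ couple has the more positive E°, so it is the cathode; Mn²⁺/Mn is the anode.
The standard potential is −0.25 − (−1.18) = +0.93 V and the balanced reaction transfers n = 2 electrons.
For the overall reaction 2 V³⁺(aq) + Mn(s) → 2 V²⁺(aq) + Mn²⁺(aq), Q = ([V²⁺(aq)]^2·[Mn²⁺(aq)]) / [V³⁺(aq)]^2 = 0.00338, giving log Q = −2.471.
Applying E = E° − (RT ln10/nF)·log Q gives +0.93 − (0.0592/2)(−2.471) = +1.00 V.

+1.00 V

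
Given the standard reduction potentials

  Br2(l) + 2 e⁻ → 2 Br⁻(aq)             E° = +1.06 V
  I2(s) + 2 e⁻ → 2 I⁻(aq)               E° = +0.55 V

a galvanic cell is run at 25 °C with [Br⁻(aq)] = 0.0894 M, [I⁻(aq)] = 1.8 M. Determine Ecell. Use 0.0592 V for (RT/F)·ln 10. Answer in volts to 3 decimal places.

+0.587 V

Since E°(Br₂/Br⁻) > E°(I₂/I⁻), Br₂/Br⁻ serves as the cathode.
The standard potential is +1.06 − (+0.55) = +0.51 V and the balanced reaction transfers n = 2 electrons.
Balancing gives Br2(l) + 2 I⁻(aq) → 2 Br⁻(aq) + I2(s); hence Q = [Br⁻(aq)]^2 / [I⁻(aq)]^2 = 0.00247 (log Q = −2.608).
E = E° − (0.0592/n)·log Q = +0.51 − (0.0592/2)(−2.608) = +0.587 V.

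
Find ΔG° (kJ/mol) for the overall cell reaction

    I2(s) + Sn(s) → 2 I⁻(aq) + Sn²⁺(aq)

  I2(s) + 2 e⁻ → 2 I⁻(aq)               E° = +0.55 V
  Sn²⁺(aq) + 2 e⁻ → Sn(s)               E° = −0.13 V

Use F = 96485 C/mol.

In the reaction as written I2(s) is reduced, so the I₂/I⁻ couple is the cathode and Sn²⁺/Sn is the anode.
E°cell = +0.55 − (−0.13) = +0.68 V; balancing electrons gives n = 2.
ΔG° = −nFE°cell = −(2)(96485)(+0.68) J/mol = −131 kJ/mol.

−131 kJ/mol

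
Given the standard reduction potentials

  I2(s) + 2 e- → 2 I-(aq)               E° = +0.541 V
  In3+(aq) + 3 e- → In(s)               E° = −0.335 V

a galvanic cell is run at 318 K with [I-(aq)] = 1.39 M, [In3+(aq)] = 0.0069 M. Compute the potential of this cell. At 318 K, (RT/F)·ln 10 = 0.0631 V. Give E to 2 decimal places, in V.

Since E°(I₂/I⁻) > E°(In³⁺/In), I₂/I⁻ serves as the cathode.
E°cell = E°cat − E°an = +0.541 − (−0.335) = +0.876 V; n = 6.
For the overall reaction 3 I2(s) + 2 In(s) → 6 I-(aq) + 2 In3+(aq), Q = [I-(aq)]^6·[In3+(aq)]^2 = 0.000343, giving log Q = −3.464.
By the Nernst equation, E = +0.876 − (0.0631/6)·(−3.464) = +0.91 V.

+0.91 V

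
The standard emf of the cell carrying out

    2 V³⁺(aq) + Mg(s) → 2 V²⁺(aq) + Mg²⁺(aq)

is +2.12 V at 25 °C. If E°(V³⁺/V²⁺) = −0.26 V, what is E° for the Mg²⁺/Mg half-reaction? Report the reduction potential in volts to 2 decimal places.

−2.38 V

In the reaction as written the V³⁺/V²⁺ couple is reduced (cathode) and Mg²⁺/Mg is oxidized (anode), so E°cell = E°(V³⁺/V²⁺) − E°(Mg²⁺/Mg).
E°(Mg²⁺/Mg) = E°(cathode) − E°cell = −0.26 − (+2.12) = −2.38 V.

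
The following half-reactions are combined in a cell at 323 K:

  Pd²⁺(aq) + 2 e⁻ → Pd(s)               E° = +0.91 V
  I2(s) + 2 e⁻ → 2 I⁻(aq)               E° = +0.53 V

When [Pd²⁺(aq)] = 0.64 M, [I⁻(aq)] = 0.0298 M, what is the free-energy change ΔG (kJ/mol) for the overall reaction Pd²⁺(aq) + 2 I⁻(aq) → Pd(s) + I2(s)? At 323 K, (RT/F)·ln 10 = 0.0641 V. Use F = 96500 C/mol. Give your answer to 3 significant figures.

−53.3 kJ/mol

With Pd²⁺/Pd reduced at the cathode, E°cell = +0.91 − (+0.53) = +0.38 V and n = 2.
Here Q = 1 / ([Pd²⁺(aq)]·[I⁻(aq)]^2) = 1.76×10^3 (log Q = 3.245), giving E = +0.38 − (0.0641/2)·(3.245) = +0.2760 V.
Finally ΔG = −nFE = −(2)(96500 C/mol)(+0.2760 V) = −53.3 kJ/mol.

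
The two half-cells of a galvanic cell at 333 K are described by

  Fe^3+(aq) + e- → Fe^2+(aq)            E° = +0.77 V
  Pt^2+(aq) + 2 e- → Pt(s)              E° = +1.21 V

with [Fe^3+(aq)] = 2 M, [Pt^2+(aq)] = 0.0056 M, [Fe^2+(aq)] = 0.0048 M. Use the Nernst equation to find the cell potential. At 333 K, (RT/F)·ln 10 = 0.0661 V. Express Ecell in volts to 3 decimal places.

+0.192 V

Pt²⁺/Pt is reduced (cathode, E° = +1.21 V) and Fe³⁺/Fe²⁺ is oxidized (anode).
The standard potential is +1.21 − (+0.77) = +0.44 V and the balanced reaction transfers n = 2 electrons.
For the overall reaction Pt^2+(aq) + 2 Fe^2+(aq) → Pt(s) + 2 Fe^3+(aq), Q = [Fe^3+(aq)]^2 / ([Pt^2+(aq)]·[Fe^2+(aq)]^2) = 3.1×10^7, giving log Q = 7.491.
By the Nernst equation, E = +0.44 − (0.0661/2)·(7.491) = +0.192 V.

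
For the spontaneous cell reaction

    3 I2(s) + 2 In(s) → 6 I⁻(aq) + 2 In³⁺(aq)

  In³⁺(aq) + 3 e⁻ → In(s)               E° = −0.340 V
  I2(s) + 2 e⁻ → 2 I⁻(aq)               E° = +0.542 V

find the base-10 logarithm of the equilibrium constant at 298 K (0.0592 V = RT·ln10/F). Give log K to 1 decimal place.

The I₂/I⁻ couple is reduced (cathode); E°cell = +0.542 − (−0.340) = +0.882 V with n = 6.
At equilibrium E = 0, so log K = nE°cell / 0.0592 = (6)(+0.882) / 0.0592 = 89.4.

log K = 89.4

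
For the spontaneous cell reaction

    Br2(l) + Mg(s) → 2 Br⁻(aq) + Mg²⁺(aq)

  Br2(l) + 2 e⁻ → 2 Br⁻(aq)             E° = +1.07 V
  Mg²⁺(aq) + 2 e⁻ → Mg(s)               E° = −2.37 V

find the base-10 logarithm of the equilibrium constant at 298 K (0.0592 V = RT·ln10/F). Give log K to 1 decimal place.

log K = 116.2

The Br₂/Br⁻ couple is reduced (cathode); E°cell = +1.07 − (−2.37) = +3.44 V with n = 2.
At equilibrium E = 0, so log K = nE°cell / 0.0592 = (2)(+3.44) / 0.0592 = 116.2.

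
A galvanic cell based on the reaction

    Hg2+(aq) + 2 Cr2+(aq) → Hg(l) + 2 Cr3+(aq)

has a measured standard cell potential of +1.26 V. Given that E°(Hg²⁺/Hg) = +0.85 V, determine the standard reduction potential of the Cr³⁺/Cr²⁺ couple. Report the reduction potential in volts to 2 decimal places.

In the reaction as written the Hg²⁺/Hg couple is reduced (cathode) and Cr³⁺/Cr²⁺ is oxidized (anode), so E°cell = E°(Hg²⁺/Hg) − E°(Cr³⁺/Cr²⁺).
E°(Cr³⁺/Cr²⁺) = E°(cathode) − E°cell = +0.85 − (+1.26) = −0.41 V.

−0.41 V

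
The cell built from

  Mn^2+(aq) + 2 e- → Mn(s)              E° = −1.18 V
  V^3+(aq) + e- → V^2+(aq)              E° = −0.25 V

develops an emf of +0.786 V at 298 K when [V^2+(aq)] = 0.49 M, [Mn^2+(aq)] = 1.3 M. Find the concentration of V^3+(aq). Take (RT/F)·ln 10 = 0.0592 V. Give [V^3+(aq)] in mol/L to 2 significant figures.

V³⁺/V²⁺ is the cathode (higher E°); E°cell = −0.25 − (−1.18) = +0.93 V with n = 2.
From the Nernst equation, log Q = n(E° − E)/0.0592 = 2·(+0.93 − (+0.786))/0.0592 = 4.865.
The balanced reaction is 2 V^3+(aq) + Mn(s) → 2 V^2+(aq) + Mn^2+(aq), so Q = ([V^2+(aq)]^2·[Mn^2+(aq)]) / [V^3+(aq)]^2.
Substituting the known concentrations and solving, log [V^3+(aq)] = −2.685 and [V^3+(aq)] = 0.0021 M.

0.0021 M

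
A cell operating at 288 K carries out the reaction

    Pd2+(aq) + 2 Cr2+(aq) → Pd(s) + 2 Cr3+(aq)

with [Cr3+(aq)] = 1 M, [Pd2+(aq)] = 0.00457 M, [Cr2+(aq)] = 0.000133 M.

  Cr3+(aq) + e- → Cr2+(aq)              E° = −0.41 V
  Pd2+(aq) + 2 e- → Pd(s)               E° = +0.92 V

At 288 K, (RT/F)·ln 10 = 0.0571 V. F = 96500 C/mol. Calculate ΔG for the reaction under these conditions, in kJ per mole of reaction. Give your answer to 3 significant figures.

−201 kJ/mol

E°cell = +0.92 − (−0.41) = +1.33 V; the balanced reaction transfers n = 2 electrons.
Q = [Cr3+(aq)]^2 / ([Pd2+(aq)]·[Cr2+(aq)]^2) = 1.24×10^10, so log Q = 10.092 and E = +1.33 − (0.0571/2)(10.092) = +1.0419 V.
ΔG = −nFE = −(2)(96500)(+1.0419) J/mol = −201 kJ/mol.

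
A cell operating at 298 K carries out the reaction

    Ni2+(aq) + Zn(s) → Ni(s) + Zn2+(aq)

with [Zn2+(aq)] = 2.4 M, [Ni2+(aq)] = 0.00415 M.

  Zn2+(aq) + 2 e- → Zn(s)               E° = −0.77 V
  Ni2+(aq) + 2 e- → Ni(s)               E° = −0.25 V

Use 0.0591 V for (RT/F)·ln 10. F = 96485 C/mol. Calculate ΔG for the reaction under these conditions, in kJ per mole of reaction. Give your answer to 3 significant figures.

−84.6 kJ/mol

E°cell = −0.25 − (−0.77) = +0.52 V; the balanced reaction transfers n = 2 electrons.
The reaction quotient is [Zn2+(aq)] / [Ni2+(aq)] = 578; by Nernst, E = +0.52 − (0.0591/2)(2.762) = +0.4384 V.
Finally ΔG = −nFE = −(2)(96485 C/mol)(+0.4384 V) = −84.6 kJ/mol.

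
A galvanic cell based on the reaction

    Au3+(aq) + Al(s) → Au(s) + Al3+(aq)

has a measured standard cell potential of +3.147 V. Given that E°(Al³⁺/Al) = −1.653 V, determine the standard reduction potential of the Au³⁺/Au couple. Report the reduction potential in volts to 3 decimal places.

In the reaction as written the Au³⁺/Au couple is reduced (cathode) and Al³⁺/Al is oxidized (anode), so E°cell = E°(Au³⁺/Au) − E°(Al³⁺/Al).
E°(Au³⁺/Au) = E°cell + E°(anode) = +3.147 + (−1.653) = +1.494 V.

+1.494 V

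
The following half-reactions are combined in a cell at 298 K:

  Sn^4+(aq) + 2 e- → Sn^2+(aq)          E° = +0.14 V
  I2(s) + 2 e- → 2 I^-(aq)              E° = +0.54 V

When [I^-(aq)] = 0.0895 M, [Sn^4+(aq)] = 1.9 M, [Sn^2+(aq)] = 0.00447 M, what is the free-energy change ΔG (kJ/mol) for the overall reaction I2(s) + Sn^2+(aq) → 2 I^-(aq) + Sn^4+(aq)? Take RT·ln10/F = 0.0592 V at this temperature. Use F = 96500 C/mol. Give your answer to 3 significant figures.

−74.2 kJ/mol

With I₂/I⁻ reduced at the cathode, E°cell = +0.54 − (+0.14) = +0.40 V and n = 2.
The reaction quotient is ([I^-(aq)]^2·[Sn^4+(aq)]) / [Sn^2+(aq)] = 3.4; by Nernst, E = +0.40 − (0.0592/2)(0.532) = +0.3843 V.
Finally ΔG = −nFE = −(2)(96500 C/mol)(+0.3843 V) = −74.2 kJ/mol.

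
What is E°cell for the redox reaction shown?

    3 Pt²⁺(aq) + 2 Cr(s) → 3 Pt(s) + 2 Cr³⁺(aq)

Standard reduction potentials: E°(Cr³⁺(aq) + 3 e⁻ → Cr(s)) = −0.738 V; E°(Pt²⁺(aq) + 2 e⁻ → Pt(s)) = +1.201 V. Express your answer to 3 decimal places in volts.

In the reaction as written, Pt²⁺(aq) is reduced (cathode) and Cr³⁺(aq) is produced by oxidation at the anode.
E°cell = E°(cathode) − E°(anode) = +1.201 − (−0.738) = +1.939 V.

+1.939 V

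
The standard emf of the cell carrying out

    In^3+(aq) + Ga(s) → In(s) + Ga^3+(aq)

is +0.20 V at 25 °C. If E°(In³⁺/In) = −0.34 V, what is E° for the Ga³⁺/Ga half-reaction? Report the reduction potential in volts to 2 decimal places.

In the reaction as written the In³⁺/In couple is reduced (cathode) and Ga³⁺/Ga is oxidized (anode), so E°cell = E°(In³⁺/In) − E°(Ga³⁺/Ga).
E°(Ga³⁺/Ga) = E°(cathode) − E°cell = −0.34 − (+0.20) = −0.54 V.

−0.54 V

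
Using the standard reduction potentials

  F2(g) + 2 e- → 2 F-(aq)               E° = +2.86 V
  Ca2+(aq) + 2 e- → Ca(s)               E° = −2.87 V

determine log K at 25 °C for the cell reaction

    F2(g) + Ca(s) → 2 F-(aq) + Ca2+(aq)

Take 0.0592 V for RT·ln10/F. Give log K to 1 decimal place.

The F₂/F⁻ couple is reduced (cathode); E°cell = +2.86 − (−2.87) = +5.73 V with n = 2.
At equilibrium E = 0, so log K = nE°cell / 0.0592 = (2)(+5.73) / 0.0592 = 193.6.

log K = 193.6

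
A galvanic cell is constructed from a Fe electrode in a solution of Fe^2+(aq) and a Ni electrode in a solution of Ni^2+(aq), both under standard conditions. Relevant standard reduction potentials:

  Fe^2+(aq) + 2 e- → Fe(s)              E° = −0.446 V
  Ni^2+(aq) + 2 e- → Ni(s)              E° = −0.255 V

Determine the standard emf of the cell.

Of the two couples in this cell, the one with the more positive reduction potential is reduced at the cathode: here that is Ni²⁺/Ni (−0.255 V); Fe²⁺/Fe (−0.446 V) is the anode.
E°cell = E°(cathode) − E°(anode) = −0.255 − (−0.446) = +0.191 V.

+0.191 V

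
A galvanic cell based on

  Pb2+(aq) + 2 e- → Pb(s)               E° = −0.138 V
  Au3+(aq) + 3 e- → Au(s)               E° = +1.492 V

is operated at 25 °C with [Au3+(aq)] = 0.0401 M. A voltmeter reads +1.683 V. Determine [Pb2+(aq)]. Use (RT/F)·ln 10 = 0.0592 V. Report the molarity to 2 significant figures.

0.0019 M

Au³⁺/Au is the cathode (higher E°); E°cell = +1.492 − (−0.138) = +1.630 V with n = 6.
From the Nernst equation, log Q = n(E° − E)/0.0592 = 6·(+1.630 − (+1.683))/0.0592 = −5.372.
For 2 Au3+(aq) + 3 Pb(s) → 2 Au(s) + 3 Pb2+(aq), the reaction quotient is Q = [Pb2+(aq)]^3 / [Au3+(aq)]^2.
Isolating [Pb2+(aq)] in Q = 10^{−5.372} yields log [Pb2+(aq)] = −2.722, i.e. 0.0019 M.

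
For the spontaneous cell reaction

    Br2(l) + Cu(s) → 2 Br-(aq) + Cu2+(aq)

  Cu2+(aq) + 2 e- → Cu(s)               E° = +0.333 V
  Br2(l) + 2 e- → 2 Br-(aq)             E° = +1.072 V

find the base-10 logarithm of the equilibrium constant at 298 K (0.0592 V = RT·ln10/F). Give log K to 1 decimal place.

log K = 25.0

The Br₂/Br⁻ couple is reduced (cathode); E°cell = +1.072 − (+0.333) = +0.739 V with n = 2.
At equilibrium E = 0, so log K = nE°cell / 0.0592 = (2)(+0.739) / 0.0592 = 25.0.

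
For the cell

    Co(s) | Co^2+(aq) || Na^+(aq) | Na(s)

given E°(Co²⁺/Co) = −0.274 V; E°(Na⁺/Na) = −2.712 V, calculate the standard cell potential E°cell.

−2.438 V

By convention the left-hand electrode in cell notation is the anode (oxidation) and the right-hand electrode is the cathode (reduction).
E°cell = E°(right) − E°(left) = −2.712 − (−0.274) = −2.438 V.
The negative sign shows that, as written, the cell would require an external voltage to drive the reaction.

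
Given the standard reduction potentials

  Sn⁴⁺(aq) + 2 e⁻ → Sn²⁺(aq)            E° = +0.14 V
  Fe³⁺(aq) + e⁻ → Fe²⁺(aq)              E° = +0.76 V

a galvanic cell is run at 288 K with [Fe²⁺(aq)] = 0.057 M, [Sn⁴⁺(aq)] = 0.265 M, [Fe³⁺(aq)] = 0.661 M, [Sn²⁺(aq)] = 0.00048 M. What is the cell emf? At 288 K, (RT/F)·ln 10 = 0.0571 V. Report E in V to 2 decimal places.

The Fe³⁺/Fe²⁺ couple has the more positive E°, so it is the cathode; Sn⁴⁺/Sn²⁺ is the anode.
E°cell = E°cat − E°an = +0.76 − (+0.14) = +0.62 V; n = 2.
Balancing gives 2 Fe³⁺(aq) + Sn²⁺(aq) → 2 Fe²⁺(aq) + Sn⁴⁺(aq); hence Q = ([Fe²⁺(aq)]^2·[Sn⁴⁺(aq)]) / ([Fe³⁺(aq)]^2·[Sn²⁺(aq)]) = 4.11 (log Q = 0.613).
By the Nernst equation, E = +0.62 − (0.0571/2)·(0.613) = +0.60 V.

+0.60 V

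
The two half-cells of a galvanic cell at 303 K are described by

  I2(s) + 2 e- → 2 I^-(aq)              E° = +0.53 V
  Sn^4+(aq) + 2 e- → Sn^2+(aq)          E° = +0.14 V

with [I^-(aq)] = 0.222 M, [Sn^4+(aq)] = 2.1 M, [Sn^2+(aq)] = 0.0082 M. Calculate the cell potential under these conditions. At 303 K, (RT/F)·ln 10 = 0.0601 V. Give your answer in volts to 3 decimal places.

+0.357 V

Since E°(I₂/I⁻) > E°(Sn⁴⁺/Sn²⁺), I₂/I⁻ serves as the cathode.
The standard potential is +0.53 − (+0.14) = +0.39 V and the balanced reaction transfers n = 2 electrons.
The balanced reaction is I2(s) + Sn^2+(aq) → 2 I^-(aq) + Sn^4+(aq), so Q = ([I^-(aq)]^2·[Sn^4+(aq)]) / [Sn^2+(aq)] = 12.6 and log Q = 1.101.
E = E° − (0.0601/n)·log Q = +0.39 − (0.0601/2)(1.101) = +0.357 V.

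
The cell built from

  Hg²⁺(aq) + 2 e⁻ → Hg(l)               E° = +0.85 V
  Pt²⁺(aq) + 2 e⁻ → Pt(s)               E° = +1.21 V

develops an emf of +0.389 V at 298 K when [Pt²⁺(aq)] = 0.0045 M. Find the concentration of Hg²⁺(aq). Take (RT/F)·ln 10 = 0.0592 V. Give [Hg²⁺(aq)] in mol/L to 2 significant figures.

0.00047 M

Pt²⁺/Pt is the cathode (higher E°); E°cell = +1.21 − (+0.85) = +0.36 V with n = 2.
From the Nernst equation, log Q = n(E° − E)/0.0592 = 2·(+0.36 − (+0.389))/0.0592 = −0.980.
For Pt²⁺(aq) + Hg(l) → Pt(s) + Hg²⁺(aq), the reaction quotient is Q = [Hg²⁺(aq)] / [Pt²⁺(aq)].
Substituting the known concentrations and solving, log [Hg²⁺(aq)] = −3.327 and [Hg²⁺(aq)] = 0.00047 M.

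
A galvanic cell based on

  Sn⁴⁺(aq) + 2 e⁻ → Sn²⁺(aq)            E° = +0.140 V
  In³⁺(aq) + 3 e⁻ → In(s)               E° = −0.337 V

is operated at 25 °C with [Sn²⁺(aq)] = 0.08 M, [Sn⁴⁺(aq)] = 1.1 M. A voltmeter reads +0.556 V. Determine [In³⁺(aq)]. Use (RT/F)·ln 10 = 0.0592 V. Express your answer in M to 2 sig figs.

With Sn⁴⁺/Sn²⁺ at the cathode and In³⁺/In at the anode, E°cell = +0.140 − (−0.337) = +0.477 V (n = 6).
Since E = E° − (0.0592/n)·log Q, log Q = n(E° − E)/0.0592 = −8.007.
For 3 Sn⁴⁺(aq) + 2 In(s) → 3 Sn²⁺(aq) + 2 In³⁺(aq), the reaction quotient is Q = ([Sn²⁺(aq)]^3·[In³⁺(aq)]^2) / [Sn⁴⁺(aq)]^3.
Substituting the known concentrations and solving, log [In³⁺(aq)] = −2.296 and [In³⁺(aq)] = 0.0051 M.

0.0051 M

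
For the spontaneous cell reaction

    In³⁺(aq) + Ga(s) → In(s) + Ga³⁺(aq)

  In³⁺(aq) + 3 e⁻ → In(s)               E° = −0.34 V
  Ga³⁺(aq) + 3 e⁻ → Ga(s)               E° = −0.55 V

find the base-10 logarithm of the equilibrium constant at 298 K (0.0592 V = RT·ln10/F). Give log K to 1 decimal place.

log K = 10.6

The In³⁺/In couple is reduced (cathode); E°cell = −0.34 − (−0.55) = +0.21 V with n = 3.
At equilibrium E = 0, so log K = nE°cell / 0.0592 = (3)(+0.21) / 0.0592 = 10.6.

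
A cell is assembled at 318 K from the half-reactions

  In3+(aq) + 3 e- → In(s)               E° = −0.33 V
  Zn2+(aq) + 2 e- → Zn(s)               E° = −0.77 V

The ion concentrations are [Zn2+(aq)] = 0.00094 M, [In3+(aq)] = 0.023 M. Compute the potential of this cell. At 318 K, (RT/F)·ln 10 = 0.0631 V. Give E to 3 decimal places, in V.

+0.501 V

Since E°(In³⁺/In) > E°(Zn²⁺/Zn), In³⁺/In serves as the cathode.
The standard potential is −0.33 − (−0.77) = +0.44 V and the balanced reaction transfers n = 6 electrons.
The balanced reaction is 2 In3+(aq) + 3 Zn(s) → 2 In(s) + 3 Zn2+(aq), so Q = [Zn2+(aq)]^3 / [In3+(aq)]^2 = 1.57×10^−6 and log Q = −5.804.
By the Nernst equation, E = +0.44 − (0.0631/6)·(−5.804) = +0.501 V.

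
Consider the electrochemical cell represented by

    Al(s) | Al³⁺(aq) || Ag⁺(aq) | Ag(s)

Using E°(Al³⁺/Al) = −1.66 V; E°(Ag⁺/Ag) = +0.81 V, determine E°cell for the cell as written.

By convention the left-hand electrode in cell notation is the anode (oxidation) and the right-hand electrode is the cathode (reduction).
E°cell = E°(right) − E°(left) = +0.81 − (−1.66) = +2.47 V.

+2.47 V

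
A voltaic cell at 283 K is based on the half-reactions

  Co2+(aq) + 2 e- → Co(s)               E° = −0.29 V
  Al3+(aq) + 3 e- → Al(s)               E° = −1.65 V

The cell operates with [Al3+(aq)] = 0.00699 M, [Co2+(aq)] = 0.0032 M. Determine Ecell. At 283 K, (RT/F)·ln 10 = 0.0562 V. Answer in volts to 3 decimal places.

+1.330 V

Co²⁺/Co is reduced (cathode, E° = −0.29 V) and Al³⁺/Al is oxidized (anode).
E°cell = E°cat − E°an = −0.29 − (−1.65) = +1.36 V; n = 6.
For the overall reaction 3 Co2+(aq) + 2 Al(s) → 3 Co(s) + 2 Al3+(aq), Q = [Al3+(aq)]^2 / [Co2+(aq)]^3 = 1.49×10^3, giving log Q = 3.174.
Applying E = E° − (RT ln10/nF)·log Q gives +1.36 − (0.0562/6)(3.174) = +1.330 V.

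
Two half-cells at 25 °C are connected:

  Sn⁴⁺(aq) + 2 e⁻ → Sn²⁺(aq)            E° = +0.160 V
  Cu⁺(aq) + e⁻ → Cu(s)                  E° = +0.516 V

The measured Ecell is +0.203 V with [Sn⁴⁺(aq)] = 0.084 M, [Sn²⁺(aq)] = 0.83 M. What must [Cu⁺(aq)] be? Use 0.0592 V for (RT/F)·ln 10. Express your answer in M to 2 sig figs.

Cu⁺/Cu is the cathode (higher E°); E°cell = +0.516 − (+0.160) = +0.356 V with n = 2.
From the Nernst equation, log Q = n(E° − E)/0.0592 = 2·(+0.356 − (+0.203))/0.0592 = 5.169.
For 2 Cu⁺(aq) + Sn²⁺(aq) → 2 Cu(s) + Sn⁴⁺(aq), the reaction quotient is Q = [Sn⁴⁺(aq)] / ([Cu⁺(aq)]^2·[Sn²⁺(aq)]).
Substituting the known concentrations and solving, log [Cu⁺(aq)] = −3.082 and [Cu⁺(aq)] = 0.00083 M.

0.00083 M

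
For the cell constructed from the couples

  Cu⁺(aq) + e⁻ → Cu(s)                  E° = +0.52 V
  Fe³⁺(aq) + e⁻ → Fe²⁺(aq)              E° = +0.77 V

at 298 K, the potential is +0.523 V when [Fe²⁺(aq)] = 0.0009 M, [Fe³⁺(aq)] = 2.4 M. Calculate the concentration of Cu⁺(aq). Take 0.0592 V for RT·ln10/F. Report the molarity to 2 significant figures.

0.065 M

Fe³⁺/Fe²⁺ is the cathode (higher E°); E°cell = +0.77 − (+0.52) = +0.25 V with n = 1.
Rearranging E = E° − (0.0592/n)·log Q gives log Q = 1(+0.25 − (+0.523))/0.0592 = −4.611.
For Fe³⁺(aq) + Cu(s) → Fe²⁺(aq) + Cu⁺(aq), the reaction quotient is Q = ([Fe²⁺(aq)]·[Cu⁺(aq)]) / [Fe³⁺(aq)].
Isolating [Cu⁺(aq)] in Q = 10^{−4.611} yields log [Cu⁺(aq)] = −1.185, i.e. 0.065 M.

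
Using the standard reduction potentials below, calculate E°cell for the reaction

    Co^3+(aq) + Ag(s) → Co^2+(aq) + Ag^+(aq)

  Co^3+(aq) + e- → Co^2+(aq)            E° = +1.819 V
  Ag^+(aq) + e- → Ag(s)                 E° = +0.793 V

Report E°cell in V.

+1.026 V

Co^3+(aq) gains electrons, so the Co³⁺/Co²⁺ couple is the cathode; the Ag⁺/Ag couple is the anode.
E°cell = E°(cathode) − E°(anode) = +1.819 − (+0.793) = +1.026 V.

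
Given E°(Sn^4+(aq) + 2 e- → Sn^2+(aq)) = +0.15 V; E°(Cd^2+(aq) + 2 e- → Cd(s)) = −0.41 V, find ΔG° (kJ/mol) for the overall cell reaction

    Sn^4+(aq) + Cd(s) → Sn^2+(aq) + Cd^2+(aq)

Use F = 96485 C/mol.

−108 kJ/mol

In the reaction as written Sn^4+(aq) is reduced, so the Sn⁴⁺/Sn²⁺ couple is the cathode and Cd²⁺/Cd is the anode.
E°cell = +0.15 − (−0.41) = +0.56 V; balancing electrons gives n = 2.
ΔG° = −nFE°cell = −(2)(96485)(+0.56) J/mol = −108 kJ/mol.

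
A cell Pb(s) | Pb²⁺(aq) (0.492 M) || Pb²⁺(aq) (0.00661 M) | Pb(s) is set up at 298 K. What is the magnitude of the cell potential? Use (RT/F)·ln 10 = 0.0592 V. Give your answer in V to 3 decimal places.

0.055 V

For a concentration cell E°cell = 0, since both electrodes use the same couple.
The compartment with the higher Pb²⁺(aq) concentration (0.492 M) acts as the cathode; ions are reduced there and produced at the dilute (0.00661 M) anode.
With n = 2, Ecell = −(0.0592/2)·log([dilute]/[conc]) = −(0.0592/2)·log(0.00661/0.492) = +0.055 V.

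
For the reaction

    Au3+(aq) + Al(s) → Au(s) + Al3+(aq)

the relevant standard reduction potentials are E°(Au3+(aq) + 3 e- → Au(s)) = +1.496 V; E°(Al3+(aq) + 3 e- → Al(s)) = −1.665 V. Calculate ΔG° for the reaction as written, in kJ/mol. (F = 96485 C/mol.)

In the reaction as written Au3+(aq) is reduced, so the Au³⁺/Au couple is the cathode and Al³⁺/Al is the anode.
E°cell = +1.496 − (−1.665) = +3.161 V; balancing electrons gives n = 3.
ΔG° = −nFE°cell = −(3)(96485)(+3.161) J/mol = −915 kJ/mol.

−915 kJ/mol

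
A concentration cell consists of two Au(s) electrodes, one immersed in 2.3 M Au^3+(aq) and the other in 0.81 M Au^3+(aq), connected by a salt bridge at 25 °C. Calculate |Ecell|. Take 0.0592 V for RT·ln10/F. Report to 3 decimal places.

0.009 V

For a concentration cell E°cell = 0, since both electrodes use the same couple.
The compartment with the higher Au^3+(aq) concentration (2.3 M) acts as the cathode; ions are reduced there and produced at the dilute (0.81 M) anode.
With n = 3, Ecell = −(0.0592/3)·log([dilute]/[conc]) = −(0.0592/3)·log(0.81/2.3) = +0.009 V.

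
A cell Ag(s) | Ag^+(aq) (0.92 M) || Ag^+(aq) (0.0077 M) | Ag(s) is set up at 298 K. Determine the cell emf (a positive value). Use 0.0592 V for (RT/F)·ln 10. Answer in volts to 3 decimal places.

For a concentration cell E°cell = 0, since both electrodes use the same couple.
The compartment with the higher Ag^+(aq) concentration (0.92 M) acts as the cathode; ions are reduced there and produced at the dilute (0.0077 M) anode.
With n = 1, Ecell = −(0.0592/1)·log([dilute]/[conc]) = −(0.0592/1)·log(0.0077/0.92) = +0.123 V.

0.123 V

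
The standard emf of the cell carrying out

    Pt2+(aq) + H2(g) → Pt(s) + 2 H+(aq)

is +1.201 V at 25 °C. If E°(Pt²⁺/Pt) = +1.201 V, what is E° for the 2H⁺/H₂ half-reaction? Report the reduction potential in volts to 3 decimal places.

In the reaction as written the Pt²⁺/Pt couple is reduced (cathode) and 2H⁺/H₂ is oxidized (anode), so E°cell = E°(Pt²⁺/Pt) − E°(2H⁺/H₂).
E°(2H⁺/H₂) = E°(cathode) − E°cell = +1.201 − (+1.201) = +0.000 V.

+0.000 V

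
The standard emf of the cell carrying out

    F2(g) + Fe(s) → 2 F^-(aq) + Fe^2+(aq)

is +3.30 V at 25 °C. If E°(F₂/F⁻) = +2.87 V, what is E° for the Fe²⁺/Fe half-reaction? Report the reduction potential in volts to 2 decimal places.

In the reaction as written the F₂/F⁻ couple is reduced (cathode) and Fe²⁺/Fe is oxidized (anode), so E°cell = E°(F₂/F⁻) − E°(Fe²⁺/Fe).
E°(Fe²⁺/Fe) = E°(cathode) − E°cell = +2.87 − (+3.30) = −0.43 V.

−0.43 V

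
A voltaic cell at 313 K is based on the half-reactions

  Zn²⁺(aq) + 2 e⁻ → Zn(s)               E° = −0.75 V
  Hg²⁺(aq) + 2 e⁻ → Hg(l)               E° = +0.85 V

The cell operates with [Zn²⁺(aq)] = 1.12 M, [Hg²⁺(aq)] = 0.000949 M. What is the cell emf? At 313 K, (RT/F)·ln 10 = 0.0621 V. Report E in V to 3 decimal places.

The Hg²⁺/Hg couple has the more positive E°, so it is the cathode; Zn²⁺/Zn is the anode.
E°cell = +0.85 − (−0.75) = +1.60 V, with n = 2 electrons transferred.
For the overall reaction Hg²⁺(aq) + Zn(s) → Hg(l) + Zn²⁺(aq), Q = [Zn²⁺(aq)] / [Hg²⁺(aq)] = 1.18×10^3, giving log Q = 3.072.
E = E° − (0.0621/n)·log Q = +1.60 − (0.0621/2)(3.072) = +1.505 V.

+1.505 V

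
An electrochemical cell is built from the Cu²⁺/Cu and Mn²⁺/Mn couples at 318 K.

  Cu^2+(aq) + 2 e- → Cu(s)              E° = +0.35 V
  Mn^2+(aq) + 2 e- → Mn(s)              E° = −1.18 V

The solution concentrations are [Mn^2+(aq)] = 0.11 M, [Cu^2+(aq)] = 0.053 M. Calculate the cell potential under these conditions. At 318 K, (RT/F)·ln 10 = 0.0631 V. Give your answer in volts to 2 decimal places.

Cu²⁺/Cu is reduced (cathode, E° = +0.35 V) and Mn²⁺/Mn is oxidized (anode).
E°cell = E°cat − E°an = +0.35 − (−1.18) = +1.53 V; n = 2.
For the overall reaction Cu^2+(aq) + Mn(s) → Cu(s) + Mn^2+(aq), Q = [Mn^2+(aq)] / [Cu^2+(aq)] = 2.08, giving log Q = 0.317.
Applying E = E° − (RT ln10/nF)·log Q gives +1.53 − (0.0631/2)(0.317) = +1.52 V.

+1.52 V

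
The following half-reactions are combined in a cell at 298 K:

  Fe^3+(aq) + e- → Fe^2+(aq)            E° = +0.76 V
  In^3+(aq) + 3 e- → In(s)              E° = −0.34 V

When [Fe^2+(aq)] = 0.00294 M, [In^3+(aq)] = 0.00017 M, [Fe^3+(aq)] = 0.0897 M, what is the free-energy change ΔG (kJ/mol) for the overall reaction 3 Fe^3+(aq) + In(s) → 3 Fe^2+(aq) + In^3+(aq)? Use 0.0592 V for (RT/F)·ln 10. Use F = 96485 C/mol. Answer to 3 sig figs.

−365 kJ/mol

The standard cell potential is +0.76 − (−0.34) = +1.10 V, with n = 3 electrons in the balanced equation.
Here Q = ([Fe^2+(aq)]^3·[In^3+(aq)]) / [Fe^3+(aq)]^3 = 5.99×10^−9 (log Q = −8.223), giving E = +1.10 − (0.0592/3)·(−8.223) = +1.2623 V.
Then ΔG = −nFE = −3 × 96485 × +1.2623 J/mol = −365 kJ/mol.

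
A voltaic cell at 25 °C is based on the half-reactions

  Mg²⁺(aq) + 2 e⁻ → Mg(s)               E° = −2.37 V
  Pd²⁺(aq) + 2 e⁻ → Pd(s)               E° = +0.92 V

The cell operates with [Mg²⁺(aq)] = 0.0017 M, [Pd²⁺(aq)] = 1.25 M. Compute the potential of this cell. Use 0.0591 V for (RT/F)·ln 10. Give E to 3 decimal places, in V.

Pd²⁺/Pd is reduced (cathode, E° = +0.92 V) and Mg²⁺/Mg is oxidized (anode).
E°cell = +0.92 − (−2.37) = +3.29 V, with n = 2 electrons transferred.
Balancing gives Pd²⁺(aq) + Mg(s) → Pd(s) + Mg²⁺(aq); hence Q = [Mg²⁺(aq)] / [Pd²⁺(aq)] = 0.00136 (log Q = −2.866).
E = E° − (0.0591/n)·log Q = +3.29 − (0.0591/2)(−2.866) = +3.375 V.

+3.375 V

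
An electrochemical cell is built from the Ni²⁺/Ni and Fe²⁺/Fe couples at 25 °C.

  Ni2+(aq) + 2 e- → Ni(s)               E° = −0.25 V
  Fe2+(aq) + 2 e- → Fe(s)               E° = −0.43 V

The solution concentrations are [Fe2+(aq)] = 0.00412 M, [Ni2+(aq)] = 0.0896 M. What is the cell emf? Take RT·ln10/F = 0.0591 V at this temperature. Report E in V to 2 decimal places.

Since E°(Ni²⁺/Ni) > E°(Fe²⁺/Fe), Ni²⁺/Ni serves as the cathode.
E°cell = E°cat − E°an = −0.25 − (−0.43) = +0.18 V; n = 2.
For the overall reaction Ni2+(aq) + Fe(s) → Ni(s) + Fe2+(aq), Q = [Fe2+(aq)] / [Ni2+(aq)] = 0.046, giving log Q = −1.337.
E = E° − (0.0591/n)·log Q = +0.18 − (0.0591/2)(−1.337) = +0.22 V.

+0.22 V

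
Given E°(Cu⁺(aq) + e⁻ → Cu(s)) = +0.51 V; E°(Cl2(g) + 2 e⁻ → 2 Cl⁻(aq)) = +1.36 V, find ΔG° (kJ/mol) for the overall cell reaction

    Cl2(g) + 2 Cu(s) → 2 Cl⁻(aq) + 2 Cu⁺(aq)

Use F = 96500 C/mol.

−164 kJ/mol

In the reaction as written Cl2(g) is reduced, so the Cl₂/Cl⁻ couple is the cathode and Cu⁺/Cu is the anode.
E°cell = +1.36 − (+0.51) = +0.85 V; balancing electrons gives n = 2.
ΔG° = −nFE°cell = −(2)(96500)(+0.85) J/mol = −164 kJ/mol.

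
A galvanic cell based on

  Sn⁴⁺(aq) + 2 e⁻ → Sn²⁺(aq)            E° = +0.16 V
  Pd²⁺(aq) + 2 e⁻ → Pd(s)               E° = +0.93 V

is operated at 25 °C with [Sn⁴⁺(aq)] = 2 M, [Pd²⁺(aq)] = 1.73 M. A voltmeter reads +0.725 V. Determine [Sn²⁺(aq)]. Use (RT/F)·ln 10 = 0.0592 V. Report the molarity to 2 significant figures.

0.035 M

With Pd²⁺/Pd at the cathode and Sn⁴⁺/Sn²⁺ at the anode, E°cell = +0.93 − (+0.16) = +0.77 V (n = 2).
Since E = E° − (0.0592/n)·log Q, log Q = n(E° − E)/0.0592 = 1.520.
For Pd²⁺(aq) + Sn²⁺(aq) → Pd(s) + Sn⁴⁺(aq), the reaction quotient is Q = [Sn⁴⁺(aq)] / ([Pd²⁺(aq)]·[Sn²⁺(aq)]).
Substituting the known concentrations and solving, log [Sn²⁺(aq)] = −1.457 and [Sn²⁺(aq)] = 0.035 M.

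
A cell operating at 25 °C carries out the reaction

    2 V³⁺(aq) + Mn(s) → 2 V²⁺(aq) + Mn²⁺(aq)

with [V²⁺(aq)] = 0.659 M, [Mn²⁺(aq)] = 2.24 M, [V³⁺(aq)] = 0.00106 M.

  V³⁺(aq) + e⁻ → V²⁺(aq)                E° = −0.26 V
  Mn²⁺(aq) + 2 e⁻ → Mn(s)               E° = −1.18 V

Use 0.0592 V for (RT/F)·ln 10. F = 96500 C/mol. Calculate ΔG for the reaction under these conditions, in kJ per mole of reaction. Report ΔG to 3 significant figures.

−144 kJ/mol

With V³⁺/V²⁺ reduced at the cathode, E°cell = −0.26 − (−1.18) = +0.92 V and n = 2.
The reaction quotient is ([V²⁺(aq)]^2·[Mn²⁺(aq)]) / [V³⁺(aq)]^2 = 8.66×10^5; by Nernst, E = +0.92 − (0.0592/2)(5.937) = +0.7443 V.
ΔG = −nFE = −(2)(96500)(+0.7443) J/mol = −144 kJ/mol.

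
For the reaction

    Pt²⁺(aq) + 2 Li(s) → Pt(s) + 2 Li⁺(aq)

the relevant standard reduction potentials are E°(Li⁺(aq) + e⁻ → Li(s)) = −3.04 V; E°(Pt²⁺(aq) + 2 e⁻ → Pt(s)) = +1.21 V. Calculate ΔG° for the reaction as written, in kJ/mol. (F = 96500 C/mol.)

In the reaction as written Pt²⁺(aq) is reduced, so the Pt²⁺/Pt couple is the cathode and Li⁺/Li is the anode.
E°cell = +1.21 − (−3.04) = +4.25 V; balancing electrons gives n = 2.
ΔG° = −nFE°cell = −(2)(96500)(+4.25) J/mol = −820 kJ/mol.

−820 kJ/mol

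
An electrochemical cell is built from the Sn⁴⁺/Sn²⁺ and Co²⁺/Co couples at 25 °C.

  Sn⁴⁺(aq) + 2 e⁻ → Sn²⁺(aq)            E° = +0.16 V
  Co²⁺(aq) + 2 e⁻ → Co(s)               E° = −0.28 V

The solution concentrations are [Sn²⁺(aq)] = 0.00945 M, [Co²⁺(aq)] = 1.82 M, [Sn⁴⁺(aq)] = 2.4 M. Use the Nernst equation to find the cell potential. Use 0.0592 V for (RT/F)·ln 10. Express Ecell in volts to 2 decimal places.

+0.50 V

Since E°(Sn⁴⁺/Sn²⁺) > E°(Co²⁺/Co), Sn⁴⁺/Sn²⁺ serves as the cathode.
E°cell = E°cat − E°an = +0.16 − (−0.28) = +0.44 V; n = 2.
Balancing gives Sn⁴⁺(aq) + Co(s) → Sn²⁺(aq) + Co²⁺(aq); hence Q = ([Sn²⁺(aq)]·[Co²⁺(aq)]) / [Sn⁴⁺(aq)] = 0.00717 (log Q = −2.145).
E = E° − (0.0592/n)·log Q = +0.44 − (0.0592/2)(−2.145) = +0.50 V.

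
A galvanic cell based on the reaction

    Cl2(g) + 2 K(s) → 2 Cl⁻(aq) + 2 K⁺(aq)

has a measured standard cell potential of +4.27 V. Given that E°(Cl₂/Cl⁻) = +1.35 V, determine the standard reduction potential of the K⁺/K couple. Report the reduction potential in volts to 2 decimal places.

In the reaction as written the Cl₂/Cl⁻ couple is reduced (cathode) and K⁺/K is oxidized (anode), so E°cell = E°(Cl₂/Cl⁻) − E°(K⁺/K).
E°(K⁺/K) = E°(cathode) − E°cell = +1.35 − (+4.27) = −2.92 V.

−2.92 V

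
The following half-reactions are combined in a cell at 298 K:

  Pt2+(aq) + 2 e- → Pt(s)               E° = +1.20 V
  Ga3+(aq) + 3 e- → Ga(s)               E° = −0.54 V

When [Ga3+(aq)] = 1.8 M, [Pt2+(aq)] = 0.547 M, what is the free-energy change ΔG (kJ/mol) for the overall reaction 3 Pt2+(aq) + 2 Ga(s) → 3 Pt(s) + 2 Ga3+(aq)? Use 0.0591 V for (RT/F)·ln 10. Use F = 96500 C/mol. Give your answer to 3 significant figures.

The standard cell potential is +1.20 − (−0.54) = +1.74 V, with n = 6 electrons in the balanced equation.
The reaction quotient is [Ga3+(aq)]^2 / [Pt2+(aq)]^3 = 19.8; by Nernst, E = +1.74 − (0.0591/6)(1.297) = +1.7272 V.
Then ΔG = −nFE = −6 × 96500 × +1.7272 J/mol = −1000 kJ/mol.

−1000 kJ/mol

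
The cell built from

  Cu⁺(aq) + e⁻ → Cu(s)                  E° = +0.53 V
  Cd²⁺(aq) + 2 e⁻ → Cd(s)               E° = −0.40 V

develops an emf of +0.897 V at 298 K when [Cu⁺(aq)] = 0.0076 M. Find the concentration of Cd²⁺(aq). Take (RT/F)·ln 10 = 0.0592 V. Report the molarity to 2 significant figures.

0.00075 M

With Cu⁺/Cu at the cathode and Cd²⁺/Cd at the anode, E°cell = +0.53 − (−0.40) = +0.93 V (n = 2).
Rearranging E = E° − (0.0592/n)·log Q gives log Q = 2(+0.93 − (+0.897))/0.0592 = 1.115.
The balanced reaction is 2 Cu⁺(aq) + Cd(s) → 2 Cu(s) + Cd²⁺(aq), so Q = [Cd²⁺(aq)] / [Cu⁺(aq)]^2.
Isolating [Cd²⁺(aq)] in Q = 10^{1.115} yields log [Cd²⁺(aq)] = −3.123, i.e. 0.00075 M.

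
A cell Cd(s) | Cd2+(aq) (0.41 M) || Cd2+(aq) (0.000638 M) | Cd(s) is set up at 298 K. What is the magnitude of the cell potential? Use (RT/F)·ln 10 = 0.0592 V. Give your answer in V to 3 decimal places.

For a concentration cell E°cell = 0, since both electrodes use the same couple.
The compartment with the higher Cd2+(aq) concentration (0.41 M) acts as the cathode; ions are reduced there and produced at the dilute (0.000638 M) anode.
With n = 2, Ecell = −(0.0592/2)·log([dilute]/[conc]) = −(0.0592/2)·log(0.000638/0.41) = +0.083 V.

0.083 V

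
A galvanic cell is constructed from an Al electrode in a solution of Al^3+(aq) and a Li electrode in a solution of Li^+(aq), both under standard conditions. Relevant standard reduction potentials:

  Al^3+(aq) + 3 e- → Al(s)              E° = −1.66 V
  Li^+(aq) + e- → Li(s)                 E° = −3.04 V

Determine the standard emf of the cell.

+1.38 V

Of the two couples in this cell, the one with the more positive reduction potential is reduced at the cathode: here that is Al³⁺/Al (−1.66 V); Li⁺/Li (−3.04 V) is the anode.
E°cell = E°(cathode) − E°(anode) = −1.66 − (−3.04) = +1.38 V.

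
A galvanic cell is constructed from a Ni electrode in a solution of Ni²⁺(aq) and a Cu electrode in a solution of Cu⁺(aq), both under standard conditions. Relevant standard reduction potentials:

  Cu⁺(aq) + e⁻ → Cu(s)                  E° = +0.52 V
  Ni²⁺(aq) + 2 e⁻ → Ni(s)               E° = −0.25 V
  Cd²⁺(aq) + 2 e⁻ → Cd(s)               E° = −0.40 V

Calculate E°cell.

The Cu⁺/Cu couple has the higher E°, so Cu ion is reduced (cathode) and Ni is oxidized (anode).
E°cell = E°(cathode) − E°(anode) = +0.52 − (−0.25) = +0.77 V.

+0.77 V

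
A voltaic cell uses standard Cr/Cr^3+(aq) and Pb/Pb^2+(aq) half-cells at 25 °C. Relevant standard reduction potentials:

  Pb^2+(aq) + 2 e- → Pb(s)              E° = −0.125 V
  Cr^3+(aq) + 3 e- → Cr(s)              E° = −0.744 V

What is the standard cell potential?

+0.619 V

The Pb²⁺/Pb couple has the higher E°, so Pb ion is reduced (cathode) and Cr is oxidized (anode).
E°cell = E°(cathode) − E°(anode) = −0.125 − (−0.744) = +0.619 V.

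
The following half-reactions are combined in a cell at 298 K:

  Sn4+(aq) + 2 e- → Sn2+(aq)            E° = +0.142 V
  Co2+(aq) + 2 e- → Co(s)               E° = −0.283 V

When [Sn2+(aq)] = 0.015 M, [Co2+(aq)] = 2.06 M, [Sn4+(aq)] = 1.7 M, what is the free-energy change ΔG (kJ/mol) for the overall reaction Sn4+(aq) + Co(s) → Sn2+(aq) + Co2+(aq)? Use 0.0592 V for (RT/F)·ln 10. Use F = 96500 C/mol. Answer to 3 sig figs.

−92.0 kJ/mol

With Sn⁴⁺/Sn²⁺ reduced at the cathode, E°cell = +0.142 − (−0.283) = +0.425 V and n = 2.
Here Q = ([Sn2+(aq)]·[Co2+(aq)]) / [Sn4+(aq)] = 0.0182 (log Q = −1.740), giving E = +0.425 − (0.0592/2)·(−1.740) = +0.4765 V.
Then ΔG = −nFE = −2 × 96500 × +0.4765 J/mol = −92.0 kJ/mol.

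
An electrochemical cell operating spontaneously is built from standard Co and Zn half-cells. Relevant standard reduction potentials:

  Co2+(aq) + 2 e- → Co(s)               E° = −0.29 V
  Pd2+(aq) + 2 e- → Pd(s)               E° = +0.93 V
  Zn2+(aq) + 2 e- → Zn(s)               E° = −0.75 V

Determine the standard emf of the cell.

Of the two couples in this cell, the one with the more positive reduction potential is reduced at the cathode: here that is Co²⁺/Co (−0.29 V); Zn²⁺/Zn (−0.75 V) is the anode.
E°cell = E°(cathode) − E°(anode) = −0.29 − (−0.75) = +0.46 V.

+0.46 V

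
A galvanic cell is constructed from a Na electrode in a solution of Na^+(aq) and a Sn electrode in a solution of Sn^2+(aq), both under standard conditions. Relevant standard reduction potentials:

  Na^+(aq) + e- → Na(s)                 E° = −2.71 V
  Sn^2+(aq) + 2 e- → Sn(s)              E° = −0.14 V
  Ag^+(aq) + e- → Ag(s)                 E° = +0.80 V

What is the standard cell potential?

The Sn²⁺/Sn couple has the higher E°, so Sn ion is reduced (cathode) and Na is oxidized (anode).
E°cell = E°(cathode) − E°(anode) = −0.14 − (−2.71) = +2.57 V.

+2.57 V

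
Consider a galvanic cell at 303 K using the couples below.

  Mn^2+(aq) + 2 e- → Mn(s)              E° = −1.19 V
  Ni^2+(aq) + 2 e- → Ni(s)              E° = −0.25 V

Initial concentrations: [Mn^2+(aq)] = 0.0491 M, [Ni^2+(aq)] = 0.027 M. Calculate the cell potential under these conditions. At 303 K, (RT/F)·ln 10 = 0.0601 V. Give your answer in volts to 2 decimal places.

+0.93 V

Ni²⁺/Ni is reduced (cathode, E° = −0.25 V) and Mn²⁺/Mn is oxidized (anode).
The standard potential is −0.25 − (−1.19) = +0.94 V and the balanced reaction transfers n = 2 electrons.
The balanced reaction is Ni^2+(aq) + Mn(s) → Ni(s) + Mn^2+(aq), so Q = [Mn^2+(aq)] / [Ni^2+(aq)] = 1.82 and log Q = 0.260.
By the Nernst equation, E = +0.94 − (0.0601/2)·(0.260) = +0.93 V.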